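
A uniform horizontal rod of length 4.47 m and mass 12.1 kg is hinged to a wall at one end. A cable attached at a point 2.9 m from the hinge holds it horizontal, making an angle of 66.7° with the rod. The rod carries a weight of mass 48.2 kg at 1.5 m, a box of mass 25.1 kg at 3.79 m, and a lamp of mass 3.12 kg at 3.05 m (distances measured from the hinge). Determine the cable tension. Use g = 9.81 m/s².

Sum moments about the hinge (the unknown hinge reaction has zero arm there).
Beam weight: 12.1 × 9.81 = 118.7 N down at 2.235 m → arm 2.235 m, τ = 118.7 × 2.235 = 265.3 N·m clockwise.
Weight: 48.2 × 9.81 = 472.8 N down at 1.5 m → arm 1.5 m, τ = 472.8 × 1.5 = 709.2 N·m clockwise.
Box: 25.1 × 9.81 = 246.2 N down at 3.79 m → arm 3.79 m, τ = 246.2 × 3.79 = 933.1 N·m clockwise.
Lamp: 3.12 × 9.81 = 30.61 N down at 3.05 m → arm 3.05 m, τ = 30.61 × 3.05 = 93.36 N·m clockwise.
Total clockwise load moment = 2001 N·m.
The cable tension T acts at 2.9 m; only its component perpendicular to the rod, T sinθ, produces torque. sin 66.7° = 0.9184.
For rotational equilibrium, T × 2.9 × 0.9184 = 2001, so T = 2001 / 2.663 = 751 N.

T ≈ 751 N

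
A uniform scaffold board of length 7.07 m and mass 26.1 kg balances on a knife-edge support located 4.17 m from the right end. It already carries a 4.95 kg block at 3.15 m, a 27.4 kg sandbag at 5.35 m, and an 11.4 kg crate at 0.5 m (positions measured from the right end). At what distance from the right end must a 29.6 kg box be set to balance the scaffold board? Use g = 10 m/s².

Choose the knife-edge support (at 4.17 m from the right end) as the axis so the support reaction has zero arm there.
Beam weight: 26.1 × 10 = 261 N down at 3.535 m → arm 0.635 m, τ = 261 × 0.635 = 165.7 N·m clockwise.
Block: 4.95 × 10 = 49.5 N down at 3.15 m → arm 1.02 m, τ = 49.5 × 1.02 = 50.49 N·m clockwise.
Sandbag: 27.4 × 10 = 274 N down at 5.35 m → arm 1.18 m, τ = 274 × 1.18 = 323.3 N·m counterclockwise.
Crate: 11.4 × 10 = 114 N down at 0.5 m → arm 3.67 m, τ = 114 × 3.67 = 418.4 N·m clockwise.
Net moment of existing loads = 311.3 N·m clockwise.
The box weighs 29.6 × 10 = 296 N and must supply an equal counterclockwise moment, so its lever arm about the knife-edge support is 311.3 / 296 = 1.05 m.
That puts it at 4.17 + 1.05 = 5.22 m from the right end.

x ≈ 5.22 m from the right end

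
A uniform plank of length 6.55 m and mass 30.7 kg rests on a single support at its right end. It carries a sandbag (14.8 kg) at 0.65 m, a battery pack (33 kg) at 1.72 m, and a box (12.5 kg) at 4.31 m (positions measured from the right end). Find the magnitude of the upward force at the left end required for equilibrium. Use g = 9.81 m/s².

Sum moments about the right end (the unknown pivot reaction has zero arm there).
Beam weight: 30.7 × 9.81 = 301.2 N down at 3.275 m → arm 3.275 m, τ = 301.2 × 3.275 = 986.4 N·m counterclockwise.
Sandbag: 14.8 × 9.81 = 145.2 N down at 0.65 m → arm 0.65 m, τ = 145.2 × 0.65 = 94.38 N·m counterclockwise.
Battery pack: 33 × 9.81 = 323.7 N down at 1.72 m → arm 1.72 m, τ = 323.7 × 1.72 = 556.8 N·m counterclockwise.
Box: 12.5 × 9.81 = 122.6 N down at 4.31 m → arm 4.31 m, τ = 122.6 × 4.31 = 528.4 N·m counterclockwise.
Net moment of the loads = 2166 N·m counterclockwise.
The upward force F acts at the left end, arm 6.55 m, giving F × 6.55 clockwise.
Στ = 0 ⇒ F × 6.55 = 2166 ⇒ F = 2166 / 6.55 = 331 N.

F ≈ 331 N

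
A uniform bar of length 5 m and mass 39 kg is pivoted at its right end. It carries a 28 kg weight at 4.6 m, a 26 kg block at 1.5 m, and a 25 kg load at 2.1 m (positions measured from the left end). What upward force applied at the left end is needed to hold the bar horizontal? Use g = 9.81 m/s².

Taking torques about the right end:
Beam weight: 39 × 9.81 = 382.6 N down at 2.5 m → arm 2.5 m, τ = 382.6 × 2.5 = 956.5 N·m counterclockwise.
Weight: 28 × 9.81 = 274.7 N down at 4.6 m → arm 0.4 m, τ = 274.7 × 0.4 = 109.9 N·m counterclockwise.
Block: 26 × 9.81 = 255.1 N down at 1.5 m → arm 3.5 m, τ = 255.1 × 3.5 = 892.9 N·m counterclockwise.
Load: 25 × 9.81 = 245.2 N down at 2.1 m → arm 2.9 m, τ = 245.2 × 2.9 = 711.1 N·m counterclockwise.
Net moment of the loads = 2670 N·m counterclockwise.
The upward force F acts at the left end, arm 5 m, giving F × 5 clockwise.
For rotational equilibrium, F × 5 = 2670, so F = 2670 / 5 = 534 N.

F ≈ 534 N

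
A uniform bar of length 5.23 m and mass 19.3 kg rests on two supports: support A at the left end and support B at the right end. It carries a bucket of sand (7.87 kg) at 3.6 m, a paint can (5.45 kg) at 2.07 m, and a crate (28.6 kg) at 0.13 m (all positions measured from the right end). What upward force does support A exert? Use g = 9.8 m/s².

R_A ≈ 176 N

Take moments about support B.
Beam weight: 19.3 × 9.8 = 189.1 N down at 2.615 m → arm 2.615 m, τ = 189.1 × 2.615 = 494.5 N·m counterclockwise.
Bucket of sand: 7.87 × 9.8 = 77.13 N down at 3.6 m → arm 3.6 m, τ = 77.13 × 3.6 = 277.7 N·m counterclockwise.
Paint can: 5.45 × 9.8 = 53.41 N down at 2.07 m → arm 2.07 m, τ = 53.41 × 2.07 = 110.6 N·m counterclockwise.
Crate: 28.6 × 9.8 = 280.3 N down at 0.13 m → arm 0.13 m, τ = 280.3 × 0.13 = 36.44 N·m counterclockwise.
Net load moment about support B = 919.2 N·m counterclockwise.
Reaction R at support A is upward at 5.23 m, arm 5.23 m → moment R × 5.23 clockwise.
Balancing moments: R × 5.23 = 919.2, giving R = 176 N.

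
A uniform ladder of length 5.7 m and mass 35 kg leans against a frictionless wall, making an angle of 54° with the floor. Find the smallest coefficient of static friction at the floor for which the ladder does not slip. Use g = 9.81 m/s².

About the foot of the ladder:
Ladder weight 35×9.81 = 343.4 N acts at 2.85 m along the ladder; its horizontal arm is 2.85·cos54° = 1.675 m → τ = 575.2 N·m clockwise.
Wall normal N acts horizontally at the top; its moment arm is the height L sinθ = 5.7·sin54° = 4.611 m, counterclockwise.
Στ = 0 ⇒ N × 4.611 = 575.2 ⇒ N = 124.7 N.
ΣFx = 0 ⇒ f = N_wall = 124.7 N. ΣFy = 0 ⇒ N_floor = 343.4 N.
μ_min = f / N_floor = 124.7 / 343.4 = 0.363.

μ_min ≈ 0.363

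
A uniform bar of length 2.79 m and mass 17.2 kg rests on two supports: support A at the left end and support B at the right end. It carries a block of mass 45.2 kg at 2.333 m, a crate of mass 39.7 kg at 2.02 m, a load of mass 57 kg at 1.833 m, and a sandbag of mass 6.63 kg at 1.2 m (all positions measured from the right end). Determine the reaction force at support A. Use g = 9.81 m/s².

R_A ≈ 1130 N

Take moments about support B.
Beam weight: 17.2 × 9.81 = 168.7 N down at 1.395 m → arm 1.395 m, τ = 168.7 × 1.395 = 235.3 N·m counterclockwise.
Block: 45.2 × 9.81 = 443.4 N down at 2.333 m → arm 2.333 m, τ = 443.4 × 2.333 = 1034 N·m counterclockwise.
Crate: 39.7 × 9.81 = 389.5 N down at 2.02 m → arm 2.02 m, τ = 389.5 × 2.02 = 786.8 N·m counterclockwise.
Load: 57 × 9.81 = 559.2 N down at 1.833 m → arm 1.833 m, τ = 559.2 × 1.833 = 1025 N·m counterclockwise.
Sandbag: 6.63 × 9.81 = 65.04 N down at 1.2 m → arm 1.2 m, τ = 65.04 × 1.2 = 78.05 N·m counterclockwise.
Net load moment about support B = 3159 N·m counterclockwise.
Reaction R at support A is upward at 2.79 m, arm 2.79 m → moment R × 2.79 clockwise.
For rotational equilibrium, R × 2.79 = 3159, so R = 1130 N.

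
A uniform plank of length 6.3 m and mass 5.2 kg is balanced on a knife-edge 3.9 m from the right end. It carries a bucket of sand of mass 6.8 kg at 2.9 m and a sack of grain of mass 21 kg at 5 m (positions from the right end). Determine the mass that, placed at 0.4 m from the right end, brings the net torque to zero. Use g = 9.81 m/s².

Take moments about the knife-edge (at 3.9 m from the right end).
Beam weight: 5.2 × 9.81 = 51.01 N down at 3.15 m → arm 0.75 m, τ = 51.01 × 0.75 = 38.26 N·m clockwise.
Bucket of sand: 6.8 × 9.81 = 66.71 N down at 2.9 m → arm 1 m, τ = 66.71 × 1 = 66.71 N·m clockwise.
Sack of grain: 21 × 9.81 = 206 N down at 5 m → arm 1.1 m, τ = 206 × 1.1 = 226.6 N·m counterclockwise.
Net moment of known loads = 121.6 N·m counterclockwise.
An unknown mass m at 0.4 m has arm 3.5 m; its moment is m·g·3.5 clockwise.
For rotational equilibrium, m × 9.81 × 3.5 = 121.6, so m = 121.6 / (9.81 × 3.5) = 3.54 kg.

m ≈ 3.54 kg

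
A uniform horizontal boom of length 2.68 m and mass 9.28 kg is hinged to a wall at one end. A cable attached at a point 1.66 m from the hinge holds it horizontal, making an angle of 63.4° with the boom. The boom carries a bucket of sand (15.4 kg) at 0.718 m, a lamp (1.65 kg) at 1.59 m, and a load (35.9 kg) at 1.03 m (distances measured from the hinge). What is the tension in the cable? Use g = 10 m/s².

T ≈ 425 N

Taking torques about the hinge:
Beam weight: 9.28 × 10 = 92.8 N down at 1.34 m → arm 1.34 m, τ = 92.8 × 1.34 = 124.4 N·m clockwise.
Bucket of sand: 15.4 × 10 = 154 N down at 0.718 m → arm 0.718 m, τ = 154 × 0.718 = 110.6 N·m clockwise.
Lamp: 1.65 × 10 = 16.5 N down at 1.59 m → arm 1.59 m, τ = 16.5 × 1.59 = 26.24 N·m clockwise.
Load: 35.9 × 10 = 359 N down at 1.03 m → arm 1.03 m, τ = 359 × 1.03 = 369.8 N·m clockwise.
Total clockwise load moment = 631 N·m.
The cable tension T acts at 1.66 m; only its component perpendicular to the boom, T sinθ, produces torque. sin 63.4° = 0.8942.
Balancing moments: T × 1.66 × 0.8942 = 631, giving T = 631 / 1.484 = 425 N.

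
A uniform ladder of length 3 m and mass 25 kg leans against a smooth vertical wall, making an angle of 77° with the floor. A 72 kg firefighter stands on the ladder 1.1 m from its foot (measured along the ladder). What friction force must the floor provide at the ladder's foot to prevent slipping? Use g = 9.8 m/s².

f ≈ 88 N

Choose the foot of the ladder as the axis so the floor normal and friction both act there and drop out.
Ladder weight 25×9.8 = 245 N acts at 1.5 m along the ladder; its horizontal arm is 1.5·cos77° = 0.3374 m → τ = 82.66 N·m clockwise.
Firefighter: 72×9.8 = 705.6 N at 1.1 m → arm 0.2474 m → τ = 174.6 N·m clockwise.
Wall normal N acts horizontally at the top; its moment arm is the height L sinθ = 3·sin77° = 2.923 m, counterclockwise.
Setting net torque to zero: N × 2.923 = 257.3 → N = 88 N.
ΣFx = 0: friction at the foot balances the wall's push, so f = N_wall = 88 N.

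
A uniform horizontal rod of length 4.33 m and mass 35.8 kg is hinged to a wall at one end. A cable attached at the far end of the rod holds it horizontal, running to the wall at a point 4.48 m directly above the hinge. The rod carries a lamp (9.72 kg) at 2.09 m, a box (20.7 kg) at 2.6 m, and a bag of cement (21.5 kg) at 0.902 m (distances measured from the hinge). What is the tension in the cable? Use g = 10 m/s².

Taking torques about the hinge:
Beam weight: 35.8 × 10 = 358 N down at 2.165 m → arm 2.165 m, τ = 358 × 2.165 = 775.1 N·m clockwise.
Lamp: 9.72 × 10 = 97.2 N down at 2.09 m → arm 2.09 m, τ = 97.2 × 2.09 = 203.1 N·m clockwise.
Box: 20.7 × 10 = 207 N down at 2.6 m → arm 2.6 m, τ = 207 × 2.6 = 538.2 N·m clockwise.
Bag of cement: 21.5 × 10 = 215 N down at 0.902 m → arm 0.902 m, τ = 215 × 0.902 = 193.9 N·m clockwise.
Total clockwise load moment = 1710 N·m.
The cable tension T acts at 4.33 m; only its component perpendicular to the rod, T sinθ, produces torque. sinθ = h/√(h²+d²) = 4.48/√(4.48²+4.33²) = 0.719.
Στ = 0 ⇒ T × 4.33 × 0.719 = 1710 ⇒ T = 1710 / 3.113 = 549 N.

T ≈ 549 N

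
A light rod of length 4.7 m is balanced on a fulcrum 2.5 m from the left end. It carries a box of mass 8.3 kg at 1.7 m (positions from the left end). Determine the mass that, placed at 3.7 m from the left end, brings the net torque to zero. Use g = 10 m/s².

Sum moments about the fulcrum (at 2.5 m from the left end) (the support reaction has zero arm there).
Box: 8.3 × 10 = 83 N down at 1.7 m → arm 0.8 m, τ = 83 × 0.8 = 66.4 N·m counterclockwise.
Net moment of known loads = 66.4 N·m counterclockwise.
An unknown mass m at 3.7 m has arm 1.2 m; its moment is m·g·1.2 clockwise.
Στ = 0 ⇒ m × 10 × 1.2 = 66.4 ⇒ m = 66.4 / (10 × 1.2) = 5.53 kg.

m ≈ 5.53 kg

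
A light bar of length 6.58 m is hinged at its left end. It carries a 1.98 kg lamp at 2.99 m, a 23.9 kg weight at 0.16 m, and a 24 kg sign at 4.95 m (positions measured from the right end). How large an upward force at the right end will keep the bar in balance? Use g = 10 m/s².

Sum moments about the left end (the unknown pivot reaction has zero arm there).
Lamp: 1.98 × 10 = 19.8 N down at 2.99 m → arm 3.59 m, τ = 19.8 × 3.59 = 71.08 N·m clockwise.
Weight: 23.9 × 10 = 239 N down at 0.16 m → arm 6.42 m, τ = 239 × 6.42 = 1534 N·m clockwise.
Sign: 24 × 10 = 240 N down at 4.95 m → arm 1.63 m, τ = 240 × 1.63 = 391.2 N·m clockwise.
Net moment of the loads = 1996 N·m clockwise.
The upward force F acts at the right end, arm 6.58 m, giving F × 6.58 counterclockwise.
For rotational equilibrium, F × 6.58 = 1996, so F = 1996 / 6.58 = 303 N.

F ≈ 303 N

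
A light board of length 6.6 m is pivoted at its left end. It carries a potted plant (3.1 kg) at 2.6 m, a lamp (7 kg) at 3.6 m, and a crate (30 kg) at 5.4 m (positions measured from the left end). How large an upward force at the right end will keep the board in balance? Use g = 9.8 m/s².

F ≈ 290 N

Take moments about the left end.
Potted plant: 3.1 × 9.8 = 30.38 N down at 2.6 m → arm 2.6 m, τ = 30.38 × 2.6 = 78.99 N·m clockwise.
Lamp: 7 × 9.8 = 68.6 N down at 3.6 m → arm 3.6 m, τ = 68.6 × 3.6 = 247 N·m clockwise.
Crate: 30 × 9.8 = 294 N down at 5.4 m → arm 5.4 m, τ = 294 × 5.4 = 1588 N·m clockwise.
Net moment of the loads = 1914 N·m clockwise.
The upward force F acts at the right end, arm 6.6 m, giving F × 6.6 counterclockwise.
Balancing moments: F × 6.6 = 1914, giving F = 1914 / 6.6 = 290 N.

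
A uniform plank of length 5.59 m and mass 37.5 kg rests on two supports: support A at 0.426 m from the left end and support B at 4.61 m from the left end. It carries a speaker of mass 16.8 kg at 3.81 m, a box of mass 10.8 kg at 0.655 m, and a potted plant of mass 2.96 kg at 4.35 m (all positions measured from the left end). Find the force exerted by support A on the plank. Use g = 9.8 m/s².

R_A ≈ 293 N

About support B:
Beam weight: 37.5 × 9.8 = 367.5 N down at 2.795 m → arm 1.815 m, τ = 367.5 × 1.815 = 667 N·m counterclockwise.
Speaker: 16.8 × 9.8 = 164.6 N down at 3.81 m → arm 0.8 m, τ = 164.6 × 0.8 = 131.7 N·m counterclockwise.
Box: 10.8 × 9.8 = 105.8 N down at 0.655 m → arm 3.955 m, τ = 105.8 × 3.955 = 418.4 N·m counterclockwise.
Potted plant: 2.96 × 9.8 = 29.01 N down at 4.35 m → arm 0.26 m, τ = 29.01 × 0.26 = 7.543 N·m counterclockwise.
Net load moment about support B = 1225 N·m counterclockwise.
Reaction R at support A is upward at 0.426 m, arm 4.184 m → moment R × 4.184 clockwise.
Balancing moments: R × 4.184 = 1225, giving R = 293 N.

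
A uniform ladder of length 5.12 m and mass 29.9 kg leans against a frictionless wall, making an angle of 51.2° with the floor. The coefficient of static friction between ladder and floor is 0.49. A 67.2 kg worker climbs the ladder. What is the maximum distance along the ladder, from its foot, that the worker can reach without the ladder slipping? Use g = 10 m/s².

d ≈ 3.37 m

Take moments about the foot of the ladder.
Ladder weight 29.9×10 = 299 N acts at 2.56 m along the ladder; its horizontal arm is 2.56·cos51.2° = 1.604 m → τ = 479.6 N·m clockwise.
Worker weight 67.2×10 = 672 N at distance d → arm d·cos51.2° → τ = 672·d·0.6266 clockwise.
Wall normal N at the top has arm L sinθ = 3.99 m counterclockwise, so Στ = 0 gives N·3.99 = 479.6 + 421.1·d.
ΣFy = 0 ⇒ N_floor = 971 N, so the maximum friction is μ_s·N_floor = 0.49×971 = 475.8 N. ΣFx = 0 ⇒ N_wall = f, so at the slipping point N = 475.8 N.
Substituting: 475.8×3.99 = 479.6 + 421.1·d ⇒ d = (1898 − 479.6) / 421.1 = 3.37 m.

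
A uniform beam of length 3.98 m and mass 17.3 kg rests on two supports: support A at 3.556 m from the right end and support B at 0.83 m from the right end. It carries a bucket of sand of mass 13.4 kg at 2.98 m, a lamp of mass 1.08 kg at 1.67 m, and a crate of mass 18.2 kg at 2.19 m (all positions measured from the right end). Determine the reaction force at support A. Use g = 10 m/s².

Choose support B as the axis so its reaction then has zero moment arm.
Beam weight: 17.3 × 10 = 173 N down at 1.99 m → arm 1.16 m, τ = 173 × 1.16 = 200.7 N·m counterclockwise.
Bucket of sand: 13.4 × 10 = 134 N down at 2.98 m → arm 2.15 m, τ = 134 × 2.15 = 288.1 N·m counterclockwise.
Lamp: 1.08 × 10 = 10.8 N down at 1.67 m → arm 0.84 m, τ = 10.8 × 0.84 = 9.072 N·m counterclockwise.
Crate: 18.2 × 10 = 182 N down at 2.19 m → arm 1.36 m, τ = 182 × 1.36 = 247.5 N·m counterclockwise.
Net load moment about support B = 745.4 N·m counterclockwise.
Reaction R at support A is upward at 3.556 m, arm 2.726 m → moment R × 2.726 clockwise.
Setting net torque to zero: R × 2.726 = 745.4 → R = 273 N.

R_A ≈ 273 N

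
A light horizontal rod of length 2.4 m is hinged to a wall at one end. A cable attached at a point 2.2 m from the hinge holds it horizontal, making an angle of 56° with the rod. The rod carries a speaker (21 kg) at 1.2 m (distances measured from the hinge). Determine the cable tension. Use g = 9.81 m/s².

Choose the hinge as the axis so the unknown hinge reaction has zero arm there.
Speaker: 21 × 9.81 = 206 N down at 1.2 m → arm 1.2 m, τ = 206 × 1.2 = 247.2 N·m clockwise.
Total clockwise load moment = 247.2 N·m.
The cable tension T acts at 2.2 m; only its component perpendicular to the rod, T sinθ, produces torque. sin 56° = 0.829.
Στ = 0 ⇒ T × 2.2 × 0.829 = 247.2 ⇒ T = 247.2 / 1.824 = 136 N.

T ≈ 136 N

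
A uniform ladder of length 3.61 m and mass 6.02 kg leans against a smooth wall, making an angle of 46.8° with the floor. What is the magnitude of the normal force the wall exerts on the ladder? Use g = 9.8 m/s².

Sum moments about the foot of the ladder (the floor normal and friction both act there and drop out).
Ladder weight 6.02×9.8 = 59 N acts at 1.805 m along the ladder; its horizontal arm is 1.805·cos46.8° = 1.236 m → τ = 72.92 N·m clockwise.
Wall normal N acts horizontally at the top; its moment arm is the height L sinθ = 3.61·sin46.8° = 2.632 m, counterclockwise.
Στ = 0 ⇒ N × 2.632 = 72.92 ⇒ N = 27.7 N.

N_wall ≈ 27.7 N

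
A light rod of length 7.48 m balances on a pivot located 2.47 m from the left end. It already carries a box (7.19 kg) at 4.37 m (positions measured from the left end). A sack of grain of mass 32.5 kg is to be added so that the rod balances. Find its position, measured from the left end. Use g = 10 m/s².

Taking torques about the pivot (at 2.47 m from the left end):
Box: 7.19 × 10 = 71.9 N down at 4.37 m → arm 1.9 m, τ = 71.9 × 1.9 = 136.6 N·m clockwise.
Net moment of existing loads = 136.6 N·m clockwise.
The sack of grain weighs 32.5 × 10 = 325 N and must supply an equal counterclockwise moment, so its lever arm about the pivot is 136.6 / 325 = 0.42 m.
That puts it at 2.47 − 0.42 = 2.05 m from the left end.

x ≈ 2.05 m from the left end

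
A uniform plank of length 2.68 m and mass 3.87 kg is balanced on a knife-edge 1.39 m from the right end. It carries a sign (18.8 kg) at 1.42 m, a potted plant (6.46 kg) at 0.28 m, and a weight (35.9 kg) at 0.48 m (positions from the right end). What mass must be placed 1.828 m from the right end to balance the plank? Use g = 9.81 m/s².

Sum moments about the knife-edge (at 1.39 m from the right end) (the support reaction has zero arm there).
Beam weight: 3.87 × 9.81 = 37.96 N down at 1.34 m → arm 0.05 m, τ = 37.96 × 0.05 = 1.898 N·m clockwise.
Sign: 18.8 × 9.81 = 184.4 N down at 1.42 m → arm 0.03 m, τ = 184.4 × 0.03 = 5.532 N·m counterclockwise.
Potted plant: 6.46 × 9.81 = 63.37 N down at 0.28 m → arm 1.11 m, τ = 63.37 × 1.11 = 70.34 N·m clockwise.
Weight: 35.9 × 9.81 = 352.2 N down at 0.48 m → arm 0.91 m, τ = 352.2 × 0.91 = 320.5 N·m clockwise.
Net moment of known loads = 387.2 N·m clockwise.
An unknown mass m at 1.828 m has arm 0.438 m; its moment is m·g·0.438 counterclockwise.
Setting net torque to zero: m × 9.81 × 0.438 = 387.2 → m = 387.2 / (9.81 × 0.438) = 90.1 kg.

m ≈ 90.1 kg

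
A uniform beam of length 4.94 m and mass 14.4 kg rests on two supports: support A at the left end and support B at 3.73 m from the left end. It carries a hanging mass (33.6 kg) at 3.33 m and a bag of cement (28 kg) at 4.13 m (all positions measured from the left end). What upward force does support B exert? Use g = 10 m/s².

R_B ≈ 705 N

Taking torques about support A:
Beam weight: 14.4 × 10 = 144 N down at 2.47 m → arm 2.47 m, τ = 144 × 2.47 = 355.7 N·m clockwise.
Hanging mass: 33.6 × 10 = 336 N down at 3.33 m → arm 3.33 m, τ = 336 × 3.33 = 1119 N·m clockwise.
Bag of cement: 28 × 10 = 280 N down at 4.13 m → arm 4.13 m, τ = 280 × 4.13 = 1156 N·m clockwise.
Net load moment about support A = 2631 N·m clockwise.
Reaction R at support B is upward at 3.73 m, arm 3.73 m → moment R × 3.73 counterclockwise.
Στ = 0 ⇒ R × 3.73 = 2631 ⇒ R = 705 N.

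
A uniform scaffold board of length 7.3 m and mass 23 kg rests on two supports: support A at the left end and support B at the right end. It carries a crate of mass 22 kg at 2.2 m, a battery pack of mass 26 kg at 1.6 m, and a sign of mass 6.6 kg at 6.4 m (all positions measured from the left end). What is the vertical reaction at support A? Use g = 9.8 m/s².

Choose support B as the axis so its reaction then has zero moment arm.
Beam weight: 23 × 9.8 = 225.4 N down at 3.65 m → arm 3.65 m, τ = 225.4 × 3.65 = 822.7 N·m counterclockwise.
Crate: 22 × 9.8 = 215.6 N down at 2.2 m → arm 5.1 m, τ = 215.6 × 5.1 = 1100 N·m counterclockwise.
Battery pack: 26 × 9.8 = 254.8 N down at 1.6 m → arm 5.7 m, τ = 254.8 × 5.7 = 1452 N·m counterclockwise.
Sign: 6.6 × 9.8 = 64.68 N down at 6.4 m → arm 0.9 m, τ = 64.68 × 0.9 = 58.21 N·m counterclockwise.
Net load moment about support B = 3433 N·m counterclockwise.
Reaction R at support A is upward at 0 m, arm 7.3 m → moment R × 7.3 clockwise.
Στ = 0 ⇒ R × 7.3 = 3433 ⇒ R = 470 N.

R_A ≈ 470 N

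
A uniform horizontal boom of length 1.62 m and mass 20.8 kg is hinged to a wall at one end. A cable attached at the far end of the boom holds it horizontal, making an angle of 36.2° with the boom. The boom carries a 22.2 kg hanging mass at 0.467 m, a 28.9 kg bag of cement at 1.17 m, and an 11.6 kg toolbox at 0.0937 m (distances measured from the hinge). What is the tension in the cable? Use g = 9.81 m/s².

T ≈ 637 N

Taking torques about the hinge:
Beam weight: 20.8 × 9.81 = 204 N down at 0.81 m → arm 0.81 m, τ = 204 × 0.81 = 165.2 N·m clockwise.
Hanging mass: 22.2 × 9.81 = 217.8 N down at 0.467 m → arm 0.467 m, τ = 217.8 × 0.467 = 101.7 N·m clockwise.
Bag of cement: 28.9 × 9.81 = 283.5 N down at 1.17 m → arm 1.17 m, τ = 283.5 × 1.17 = 331.7 N·m clockwise.
Toolbox: 11.6 × 9.81 = 113.8 N down at 0.0937 m → arm 0.0937 m, τ = 113.8 × 0.0937 = 10.66 N·m clockwise.
Total clockwise load moment = 609.3 N·m.
The cable tension T acts at 1.62 m; only its component perpendicular to the boom, T sinθ, produces torque. sin 36.2° = 0.5906.
Setting net torque to zero: T × 1.62 × 0.5906 = 609.3 → T = 609.3 / 0.9568 = 637 N.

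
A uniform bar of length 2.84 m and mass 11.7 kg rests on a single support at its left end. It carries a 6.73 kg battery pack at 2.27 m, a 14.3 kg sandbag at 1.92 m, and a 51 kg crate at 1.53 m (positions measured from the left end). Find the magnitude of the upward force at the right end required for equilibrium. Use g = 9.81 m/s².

F ≈ 475 N

Sum moments about the left end (the unknown pivot reaction has zero arm there).
Beam weight: 11.7 × 9.81 = 114.8 N down at 1.42 m → arm 1.42 m, τ = 114.8 × 1.42 = 163 N·m clockwise.
Battery pack: 6.73 × 9.81 = 66.02 N down at 2.27 m → arm 2.27 m, τ = 66.02 × 2.27 = 149.9 N·m clockwise.
Sandbag: 14.3 × 9.81 = 140.3 N down at 1.92 m → arm 1.92 m, τ = 140.3 × 1.92 = 269.4 N·m clockwise.
Crate: 51 × 9.81 = 500.3 N down at 1.53 m → arm 1.53 m, τ = 500.3 × 1.53 = 765.5 N·m clockwise.
Net moment of the loads = 1348 N·m clockwise.
The upward force F acts at the right end, arm 2.84 m, giving F × 2.84 counterclockwise.
Setting net torque to zero: F × 2.84 = 1348 → F = 1348 / 2.84 = 475 N.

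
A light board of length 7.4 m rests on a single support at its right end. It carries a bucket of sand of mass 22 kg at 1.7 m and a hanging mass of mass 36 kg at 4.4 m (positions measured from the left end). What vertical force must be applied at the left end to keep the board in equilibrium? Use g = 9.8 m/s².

F ≈ 309 N

Choose the right end as the axis so the unknown pivot reaction has zero arm there.
Bucket of sand: 22 × 9.8 = 215.6 N down at 1.7 m → arm 5.7 m, τ = 215.6 × 5.7 = 1229 N·m counterclockwise.
Hanging mass: 36 × 9.8 = 352.8 N down at 4.4 m → arm 3 m, τ = 352.8 × 3 = 1058 N·m counterclockwise.
Net moment of the loads = 2287 N·m counterclockwise.
The upward force F acts at the left end, arm 7.4 m, giving F × 7.4 clockwise.
For rotational equilibrium, F × 7.4 = 2287, so F = 2287 / 7.4 = 309 N.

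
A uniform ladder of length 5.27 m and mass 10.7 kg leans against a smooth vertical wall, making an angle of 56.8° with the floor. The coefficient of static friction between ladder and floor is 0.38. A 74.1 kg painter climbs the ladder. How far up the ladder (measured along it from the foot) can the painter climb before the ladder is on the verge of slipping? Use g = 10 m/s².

d ≈ 3.12 m

Taking torques about the foot of the ladder:
Ladder weight 10.7×10 = 107 N acts at 2.635 m along the ladder; its horizontal arm is 2.635·cos56.8° = 1.443 m → τ = 154.4 N·m clockwise.
Painter weight 74.1×10 = 741 N at distance d → arm d·cos56.8° → τ = 741·d·0.5476 clockwise.
Wall normal N at the top has arm L sinθ = 4.41 m counterclockwise, so Στ = 0 gives N·4.41 = 154.4 + 405.8·d.
ΣFy = 0 ⇒ N_floor = 848 N, so the maximum friction is μ_s·N_floor = 0.38×848 = 322.2 N. ΣFx = 0 ⇒ N_wall = f, so at the slipping point N = 322.2 N.
Substituting: 322.2×4.41 = 154.4 + 405.8·d ⇒ d = (1421 − 154.4) / 405.8 = 3.12 m.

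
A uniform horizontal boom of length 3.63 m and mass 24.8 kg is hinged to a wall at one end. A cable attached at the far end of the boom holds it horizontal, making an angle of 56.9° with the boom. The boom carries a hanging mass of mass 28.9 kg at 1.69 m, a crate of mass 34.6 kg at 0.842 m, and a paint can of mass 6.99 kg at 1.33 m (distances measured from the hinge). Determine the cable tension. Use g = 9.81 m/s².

About the hinge:
Beam weight: 24.8 × 9.81 = 243.3 N down at 1.815 m → arm 1.815 m, τ = 243.3 × 1.815 = 441.6 N·m clockwise.
Hanging mass: 28.9 × 9.81 = 283.5 N down at 1.69 m → arm 1.69 m, τ = 283.5 × 1.69 = 479.1 N·m clockwise.
Crate: 34.6 × 9.81 = 339.4 N down at 0.842 m → arm 0.842 m, τ = 339.4 × 0.842 = 285.8 N·m clockwise.
Paint can: 6.99 × 9.81 = 68.57 N down at 1.33 m → arm 1.33 m, τ = 68.57 × 1.33 = 91.2 N·m clockwise.
Total clockwise load moment = 1298 N·m.
The cable tension T acts at 3.63 m; only its component perpendicular to the boom, T sinθ, produces torque. sin 56.9° = 0.8377.
Setting net torque to zero: T × 3.63 × 0.8377 = 1298 → T = 1298 / 3.041 = 427 N.

T ≈ 427 N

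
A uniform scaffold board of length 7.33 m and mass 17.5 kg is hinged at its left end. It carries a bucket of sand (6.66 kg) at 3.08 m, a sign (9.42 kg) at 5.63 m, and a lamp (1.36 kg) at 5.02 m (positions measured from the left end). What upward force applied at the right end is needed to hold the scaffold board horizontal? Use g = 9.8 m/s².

Taking torques about the left end:
Beam weight: 17.5 × 9.8 = 171.5 N down at 3.665 m → arm 3.665 m, τ = 171.5 × 3.665 = 628.5 N·m clockwise.
Bucket of sand: 6.66 × 9.8 = 65.27 N down at 3.08 m → arm 3.08 m, τ = 65.27 × 3.08 = 201 N·m clockwise.
Sign: 9.42 × 9.8 = 92.32 N down at 5.63 m → arm 5.63 m, τ = 92.32 × 5.63 = 519.8 N·m clockwise.
Lamp: 1.36 × 9.8 = 13.33 N down at 5.02 m → arm 5.02 m, τ = 13.33 × 5.02 = 66.92 N·m clockwise.
Net moment of the loads = 1416 N·m clockwise.
The upward force F acts at the right end, arm 7.33 m, giving F × 7.33 counterclockwise.
Setting net torque to zero: F × 7.33 = 1416 → F = 1416 / 7.33 = 193 N.

F ≈ 193 N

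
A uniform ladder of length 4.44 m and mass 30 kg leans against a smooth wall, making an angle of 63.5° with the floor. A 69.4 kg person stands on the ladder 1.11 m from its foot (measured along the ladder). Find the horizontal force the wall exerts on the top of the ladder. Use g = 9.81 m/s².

About the foot of the ladder:
Ladder weight 30×9.81 = 294.3 N acts at 2.22 m along the ladder; its horizontal arm is 2.22·cos63.5° = 0.9906 m → τ = 291.5 N·m clockwise.
Person: 69.4×9.81 = 680.8 N at 1.11 m → arm 0.4953 m → τ = 337.2 N·m clockwise.
Wall normal N acts horizontally at the top; its moment arm is the height L sinθ = 4.44·sin63.5° = 3.974 m, counterclockwise.
Setting net torque to zero: N × 3.974 = 628.7 → N = 158 N.

N_wall ≈ 158 N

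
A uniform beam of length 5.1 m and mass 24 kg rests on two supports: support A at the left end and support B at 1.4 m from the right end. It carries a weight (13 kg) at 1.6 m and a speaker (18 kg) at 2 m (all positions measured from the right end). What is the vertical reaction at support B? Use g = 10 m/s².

About support A:
Beam weight: 24 × 10 = 240 N down at 2.55 m → arm 2.55 m, τ = 240 × 2.55 = 612 N·m clockwise.
Weight: 13 × 10 = 130 N down at 1.6 m → arm 3.5 m, τ = 130 × 3.5 = 455 N·m clockwise.
Speaker: 18 × 10 = 180 N down at 2 m → arm 3.1 m, τ = 180 × 3.1 = 558 N·m clockwise.
Net load moment about support A = 1625 N·m clockwise.
Reaction R at support B is upward at 1.4 m, arm 3.7 m → moment R × 3.7 counterclockwise.
For rotational equilibrium, R × 3.7 = 1625, so R = 439 N.

R_B ≈ 439 N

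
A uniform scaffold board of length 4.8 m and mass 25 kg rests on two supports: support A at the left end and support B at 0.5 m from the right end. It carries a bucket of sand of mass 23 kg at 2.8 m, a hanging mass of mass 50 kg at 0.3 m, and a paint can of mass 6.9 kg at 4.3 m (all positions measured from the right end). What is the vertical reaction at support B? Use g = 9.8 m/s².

About support A:
Beam weight: 25 × 9.8 = 245 N down at 2.4 m → arm 2.4 m, τ = 245 × 2.4 = 588 N·m clockwise.
Bucket of sand: 23 × 9.8 = 225.4 N down at 2.8 m → arm 2 m, τ = 225.4 × 2 = 450.8 N·m clockwise.
Hanging mass: 50 × 9.8 = 490 N down at 0.3 m → arm 4.5 m, τ = 490 × 4.5 = 2205 N·m clockwise.
Paint can: 6.9 × 9.8 = 67.62 N down at 4.3 m → arm 0.5 m, τ = 67.62 × 0.5 = 33.81 N·m clockwise.
Net load moment about support A = 3278 N·m clockwise.
Reaction R at support B is upward at 0.5 m, arm 4.3 m → moment R × 4.3 counterclockwise.
Balancing moments: R × 4.3 = 3278, giving R = 762 N.

R_B ≈ 762 N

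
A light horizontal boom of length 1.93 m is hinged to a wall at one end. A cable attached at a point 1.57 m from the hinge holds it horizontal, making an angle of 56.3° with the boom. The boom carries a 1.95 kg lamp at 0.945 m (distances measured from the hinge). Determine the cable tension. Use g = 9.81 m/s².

T ≈ 13.8 N

Sum moments about the hinge (the unknown hinge reaction has zero arm there).
Lamp: 1.95 × 9.81 = 19.13 N down at 0.945 m → arm 0.945 m, τ = 19.13 × 0.945 = 18.08 N·m clockwise.
Total clockwise load moment = 18.08 N·m.
The cable tension T acts at 1.57 m; only its component perpendicular to the boom, T sinθ, produces torque. sin 56.3° = 0.832.
Balancing moments: T × 1.57 × 0.832 = 18.08, giving T = 18.08 / 1.306 = 13.8 N.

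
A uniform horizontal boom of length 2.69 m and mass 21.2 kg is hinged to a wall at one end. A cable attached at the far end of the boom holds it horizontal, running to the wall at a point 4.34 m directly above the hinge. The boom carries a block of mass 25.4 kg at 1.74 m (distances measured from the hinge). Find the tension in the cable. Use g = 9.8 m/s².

Choose the hinge as the axis so the unknown hinge reaction has zero arm there.
Beam weight: 21.2 × 9.8 = 207.8 N down at 1.345 m → arm 1.345 m, τ = 207.8 × 1.345 = 279.5 N·m clockwise.
Block: 25.4 × 9.8 = 248.9 N down at 1.74 m → arm 1.74 m, τ = 248.9 × 1.74 = 433.1 N·m clockwise.
Total clockwise load moment = 712.6 N·m.
The cable tension T acts at 2.69 m; only its component perpendicular to the boom, T sinθ, produces torque. sinθ = h/√(h²+d²) = 4.34/√(4.34²+2.69²) = 0.85.
Balancing moments: T × 2.69 × 0.85 = 712.6, giving T = 712.6 / 2.286 = 312 N.

T ≈ 312 N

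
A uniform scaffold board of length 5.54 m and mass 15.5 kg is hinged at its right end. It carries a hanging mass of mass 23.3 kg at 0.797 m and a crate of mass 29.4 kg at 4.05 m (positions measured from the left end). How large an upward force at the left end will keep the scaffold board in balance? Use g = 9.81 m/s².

F ≈ 349 N

Choose the right end as the axis so the unknown pivot reaction has zero arm there.
Beam weight: 15.5 × 9.81 = 152.1 N down at 2.77 m → arm 2.77 m, τ = 152.1 × 2.77 = 421.3 N·m counterclockwise.
Hanging mass: 23.3 × 9.81 = 228.6 N down at 0.797 m → arm 4.743 m, τ = 228.6 × 4.743 = 1084 N·m counterclockwise.
Crate: 29.4 × 9.81 = 288.4 N down at 4.05 m → arm 1.49 m, τ = 288.4 × 1.49 = 429.7 N·m counterclockwise.
Net moment of the loads = 1935 N·m counterclockwise.
The upward force F acts at the left end, arm 5.54 m, giving F × 5.54 clockwise.
Στ = 0 ⇒ F × 5.54 = 1935 ⇒ F = 1935 / 5.54 = 349 N.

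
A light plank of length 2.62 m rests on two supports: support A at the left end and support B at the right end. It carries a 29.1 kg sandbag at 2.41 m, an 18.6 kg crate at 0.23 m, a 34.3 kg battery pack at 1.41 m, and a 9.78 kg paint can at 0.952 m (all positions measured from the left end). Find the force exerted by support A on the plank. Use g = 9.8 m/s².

R_A ≈ 405 N

Take moments about support B.
Sandbag: 29.1 × 9.8 = 285.2 N down at 2.41 m → arm 0.21 m, τ = 285.2 × 0.21 = 59.89 N·m counterclockwise.
Crate: 18.6 × 9.8 = 182.3 N down at 0.23 m → arm 2.39 m, τ = 182.3 × 2.39 = 435.7 N·m counterclockwise.
Battery pack: 34.3 × 9.8 = 336.1 N down at 1.41 m → arm 1.21 m, τ = 336.1 × 1.21 = 406.7 N·m counterclockwise.
Paint can: 9.78 × 9.8 = 95.84 N down at 0.952 m → arm 1.668 m, τ = 95.84 × 1.668 = 159.9 N·m counterclockwise.
Net load moment about support B = 1062 N·m counterclockwise.
Reaction R at support A is upward at 0 m, arm 2.62 m → moment R × 2.62 clockwise.
For rotational equilibrium, R × 2.62 = 1062, so R = 405 N.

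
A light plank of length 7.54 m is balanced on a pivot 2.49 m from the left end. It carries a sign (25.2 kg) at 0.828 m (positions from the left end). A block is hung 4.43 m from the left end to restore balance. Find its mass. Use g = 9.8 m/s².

m ≈ 21.6 kg

Sum moments about the pivot (at 2.49 m from the left end) (the support reaction has zero arm there).
Sign: 25.2 × 9.8 = 247 N down at 0.828 m → arm 1.662 m, τ = 247 × 1.662 = 410.5 N·m counterclockwise.
Net moment of known loads = 410.5 N·m counterclockwise.
An unknown mass m at 4.43 m has arm 1.94 m; its moment is m·g·1.94 clockwise.
Setting net torque to zero: m × 9.8 × 1.94 = 410.5 → m = 410.5 / (9.8 × 1.94) = 21.6 kg.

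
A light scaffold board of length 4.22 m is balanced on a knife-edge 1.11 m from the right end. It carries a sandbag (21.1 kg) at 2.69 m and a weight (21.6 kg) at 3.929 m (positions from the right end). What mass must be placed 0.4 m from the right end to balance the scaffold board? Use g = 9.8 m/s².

Take moments about the knife-edge (at 1.11 m from the right end).
Sandbag: 21.1 × 9.8 = 206.8 N down at 2.69 m → arm 1.58 m, τ = 206.8 × 1.58 = 326.7 N·m counterclockwise.
Weight: 21.6 × 9.8 = 211.7 N down at 3.929 m → arm 2.819 m, τ = 211.7 × 2.819 = 596.8 N·m counterclockwise.
Net moment of known loads = 923.5 N·m counterclockwise.
An unknown mass m at 0.4 m has arm 0.71 m; its moment is m·g·0.71 clockwise.
For rotational equilibrium, m × 9.8 × 0.71 = 923.5, so m = 923.5 / (9.8 × 0.71) = 133 kg.

m ≈ 133 kg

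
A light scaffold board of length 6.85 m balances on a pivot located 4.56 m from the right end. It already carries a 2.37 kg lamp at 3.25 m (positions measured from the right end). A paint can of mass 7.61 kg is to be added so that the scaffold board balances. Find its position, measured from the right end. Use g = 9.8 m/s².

Take moments about the pivot (at 4.56 m from the right end).
Lamp: 2.37 × 9.8 = 23.23 N down at 3.25 m → arm 1.31 m, τ = 23.23 × 1.31 = 30.43 N·m clockwise.
Net moment of existing loads = 30.43 N·m clockwise.
The paint can weighs 7.61 × 9.8 = 74.58 N and must supply an equal counterclockwise moment, so its lever arm about the pivot is 30.43 / 74.58 = 0.408 m.
That puts it at 4.56 + 0.408 = 4.97 m from the right end.

x ≈ 4.97 m from the right end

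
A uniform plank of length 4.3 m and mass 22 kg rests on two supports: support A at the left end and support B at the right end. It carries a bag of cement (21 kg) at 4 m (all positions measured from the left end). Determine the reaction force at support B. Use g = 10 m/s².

Taking torques about support A:
Beam weight: 22 × 10 = 220 N down at 2.15 m → arm 2.15 m, τ = 220 × 2.15 = 473 N·m clockwise.
Bag of cement: 21 × 10 = 210 N down at 4 m → arm 4 m, τ = 210 × 4 = 840 N·m clockwise.
Net load moment about support A = 1313 N·m clockwise.
Reaction R at support B is upward at 4.3 m, arm 4.3 m → moment R × 4.3 counterclockwise.
Balancing moments: R × 4.3 = 1313, giving R = 305 N.

R_B ≈ 305 N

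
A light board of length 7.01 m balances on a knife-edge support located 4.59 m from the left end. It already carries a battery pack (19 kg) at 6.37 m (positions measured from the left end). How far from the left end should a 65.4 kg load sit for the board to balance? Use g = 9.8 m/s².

Choose the knife-edge support (at 4.59 m from the left end) as the axis so the support reaction has zero arm there.
Battery pack: 19 × 9.8 = 186.2 N down at 6.37 m → arm 1.78 m, τ = 186.2 × 1.78 = 331.4 N·m clockwise.
Net moment of existing loads = 331.4 N·m clockwise.
The load weighs 65.4 × 9.8 = 640.9 N and must supply an equal counterclockwise moment, so its lever arm about the knife-edge support is 331.4 / 640.9 = 0.517 m.
That puts it at 4.59 − 0.517 = 4.07 m from the left end.

x ≈ 4.07 m from the left end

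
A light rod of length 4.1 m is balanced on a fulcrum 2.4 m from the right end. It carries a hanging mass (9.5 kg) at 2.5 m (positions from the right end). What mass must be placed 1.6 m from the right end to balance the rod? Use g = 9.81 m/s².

m ≈ 1.19 kg

Sum moments about the fulcrum (at 2.4 m from the right end) (the support reaction has zero arm there).
Hanging mass: 9.5 × 9.81 = 93.2 N down at 2.5 m → arm 0.1 m, τ = 93.2 × 0.1 = 9.32 N·m counterclockwise.
Net moment of known loads = 9.32 N·m counterclockwise.
An unknown mass m at 1.6 m has arm 0.8 m; its moment is m·g·0.8 clockwise.
Setting net torque to zero: m × 9.81 × 0.8 = 9.32 → m = 9.32 / (9.81 × 0.8) = 1.19 kg.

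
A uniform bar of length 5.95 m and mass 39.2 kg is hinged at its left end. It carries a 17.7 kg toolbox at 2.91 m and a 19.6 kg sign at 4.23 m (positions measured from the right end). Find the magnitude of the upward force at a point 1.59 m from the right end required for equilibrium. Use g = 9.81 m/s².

About the left end:
Beam weight: 39.2 × 9.81 = 384.6 N down at 2.975 m → arm 2.975 m, τ = 384.6 × 2.975 = 1144 N·m clockwise.
Toolbox: 17.7 × 9.81 = 173.6 N down at 2.91 m → arm 3.04 m, τ = 173.6 × 3.04 = 527.7 N·m clockwise.
Sign: 19.6 × 9.81 = 192.3 N down at 4.23 m → arm 1.72 m, τ = 192.3 × 1.72 = 330.8 N·m clockwise.
Net moment of the loads = 2002 N·m clockwise.
The upward force F acts at a point 1.59 m from the right end, arm 4.36 m, giving F × 4.36 counterclockwise.
Balancing moments: F × 4.36 = 2002, giving F = 2002 / 4.36 = 459 N.

F ≈ 459 N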